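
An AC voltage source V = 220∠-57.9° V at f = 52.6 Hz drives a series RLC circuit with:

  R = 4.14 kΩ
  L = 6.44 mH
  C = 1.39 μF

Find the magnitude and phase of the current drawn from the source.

Step 1 — Angular frequency: ω = 2π·f = 2π·52.6 = 330.5 rad/s.
Step 2 — Component impedances:
  R: Z = R = 4140 Ω
  L: Z = jωL = j·330.5·0.00644 = 0 + j2.128 Ω
  C: Z = 1/(jωC) = -j/(ω·C) = 0 - j2177 Ω
Step 3 — Series combination: Z_total = R + L + C = 4140 - j2175 Ω = 4676∠-27.7° Ω.
Step 4 — Source phasor: V = 220∠-57.9° V = 116.9 - j186.4 V.
Step 5 — Ohm's law: I = V / Z_total = (116.9 - j186.4) / (4140 - j2175) = 0.04066 - j0.02366 A.
Step 6 — Convert to polar: |I| = 0.04704 A, ∠I = -30.2°.

I = 0.04704∠-30.2° A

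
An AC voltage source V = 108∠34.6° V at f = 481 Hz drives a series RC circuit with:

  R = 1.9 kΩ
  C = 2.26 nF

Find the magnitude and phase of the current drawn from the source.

Step 1 — Angular frequency: ω = 2π·f = 2π·481 = 3022 rad/s.
Step 2 — Component impedances:
  R: Z = R = 1900 Ω
  C: Z = 1/(jωC) = -j/(ω·C) = 0 - j1.464e+05 Ω
Step 3 — Series combination: Z_total = R + C = 1900 - j1.464e+05 Ω = 1.464e+05∠-89.3° Ω.
Step 4 — Source phasor: V = 108∠34.6° V = 88.9 + j61.33 V.
Step 5 — Ohm's law: I = V / Z_total = (88.9 + j61.33) / (1900 - j1.464e+05) = -0.0004109 + j0.0006125 A.
Step 6 — Convert to polar: |I| = 0.0007376 A, ∠I = 123.9°.

I = 0.0007376∠123.9° A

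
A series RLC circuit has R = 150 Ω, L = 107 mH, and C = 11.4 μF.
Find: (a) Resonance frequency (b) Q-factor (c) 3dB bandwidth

Step 1 — Resonance: ω₀ = 1/√(LC) = 1/√(0.107·1.14e-05) = 905.4 rad/s.
Step 2 — f₀ = ω₀/(2π) = 144.1 Hz.
Step 3 — Series Q: Q = ω₀L/R = 905.4·0.107/150 = 0.6459.
Step 4 — Bandwidth: Δω = ω₀/Q = 1402 rad/s; BW = Δω/(2π) = 223.1 Hz.

(a) f₀ = 144.1 Hz  (b) Q = 0.6459  (c) BW = 223.1 Hz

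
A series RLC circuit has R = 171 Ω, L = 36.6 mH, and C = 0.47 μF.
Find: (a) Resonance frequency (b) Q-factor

Step 1 — Resonance condition Im(Z)=0 gives ω₀ = 1/√(LC).
Step 2 — ω₀ = 1/√(0.0366·4.7e-07) = 7624 rad/s.
Step 3 — f₀ = ω₀/(2π) = 1213 Hz.
Step 4 — Series Q: Q = ω₀L/R = 7624·0.0366/171 = 1.632.

(a) f₀ = 1213 Hz  (b) Q = 1.632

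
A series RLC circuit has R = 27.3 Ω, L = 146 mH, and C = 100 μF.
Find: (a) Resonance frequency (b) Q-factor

Step 1 — Resonance condition Im(Z)=0 gives ω₀ = 1/√(LC).
Step 2 — ω₀ = 1/√(0.146·0.0001) = 261.7 rad/s.
Step 3 — f₀ = ω₀/(2π) = 41.65 Hz.
Step 4 — Series Q: Q = ω₀L/R = 261.7·0.146/27.3 = 1.4.

(a) f₀ = 41.65 Hz  (b) Q = 1.4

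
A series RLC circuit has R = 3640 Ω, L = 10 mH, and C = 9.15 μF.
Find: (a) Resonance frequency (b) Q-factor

Step 1 — Resonance condition Im(Z)=0 gives ω₀ = 1/√(LC).
Step 2 — ω₀ = 1/√(0.01·9.15e-06) = 3306 rad/s.
Step 3 — f₀ = ω₀/(2π) = 526.2 Hz.
Step 4 — Series Q: Q = ω₀L/R = 3306·0.01/3640 = 0.009082.

(a) f₀ = 526.2 Hz  (b) Q = 0.009082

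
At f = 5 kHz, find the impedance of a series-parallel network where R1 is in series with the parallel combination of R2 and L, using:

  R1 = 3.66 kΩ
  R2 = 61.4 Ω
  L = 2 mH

Step 1 — Angular frequency: ω = 2π·f = 2π·5000 = 3.142e+04 rad/s.
Step 2 — Component impedances:
  R1: Z = R = 3660 Ω
  R2: Z = R = 61.4 Ω
  L: Z = jωL = j·3.142e+04·0.002 = 0 + j62.83 Ω
Step 3 — Parallel branch: R2 || L = 1/(1/R2 + 1/L) = 31.41 + j30.69 Ω.
Step 4 — Series with R1: Z_total = R1 + (R2 || L) = 3691 + j30.69 Ω = 3692∠0.5° Ω.

Z = 3691 + j30.69 Ω = 3692∠0.5° Ω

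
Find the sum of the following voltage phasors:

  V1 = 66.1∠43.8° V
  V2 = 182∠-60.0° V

Step 1 — Convert each phasor to rectangular form:
  V1 = 66.1·(cos(43.8°) + j·sin(43.8°)) = 47.71 + j45.75 V
  V2 = 182·(cos(-60.0°) + j·sin(-60.0°)) = 91 - j157.6 V
Step 2 — Sum components: V_total = 138.7 - j111.9 V.
Step 3 — Convert to polar: |V_total| = 178.2 V, ∠V_total = -38.9°.

V_total = 178.2∠-38.9° V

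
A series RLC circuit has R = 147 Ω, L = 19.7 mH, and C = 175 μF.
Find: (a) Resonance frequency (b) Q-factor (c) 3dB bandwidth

Step 1 — Resonance condition Im(Z)=0 gives ω₀ = 1/√(LC).
Step 2 — ω₀ = 1/√(0.0197·0.000175) = 538.6 rad/s.
Step 3 — f₀ = ω₀/(2π) = 85.72 Hz.
Step 4 — Series Q: Q = ω₀L/R = 538.6·0.0197/147 = 0.07218.
Step 5 — 3dB bandwidth: Δω = ω₀/Q = 7462 rad/s; BW = Δω/(2π) = 1188 Hz.

(a) f₀ = 85.72 Hz  (b) Q = 0.07218  (c) BW = 1188 Hz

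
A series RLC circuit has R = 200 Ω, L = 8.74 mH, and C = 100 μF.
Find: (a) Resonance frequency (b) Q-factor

Step 1 — Resonance condition Im(Z)=0 gives ω₀ = 1/√(LC).
Step 2 — ω₀ = 1/√(0.00874·0.0001) = 1070 rad/s.
Step 3 — f₀ = ω₀/(2π) = 170.2 Hz.
Step 4 — Series Q: Q = ω₀L/R = 1070·0.00874/200 = 0.04674.

(a) f₀ = 170.2 Hz  (b) Q = 0.04674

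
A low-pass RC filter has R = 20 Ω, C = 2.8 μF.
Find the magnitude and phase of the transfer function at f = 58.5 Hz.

Step 1 — Angular frequency: ω = 2π·58.5 = 367.6 rad/s.
Step 2 — Transfer function: H(jω) = 1/(1 + jωRC).
Step 3 — Denominator: 1 + jωRC = 1 + j·367.6·20·2.8e-06 = 1 + j0.02058.
Step 4 — H = 0.9996 - j0.02057.
Step 5 — Magnitude: |H| = 0.9998 (-0.0 dB); phase: φ = -1.2°.

|H| = 0.9998 (-0.0 dB), φ = -1.2°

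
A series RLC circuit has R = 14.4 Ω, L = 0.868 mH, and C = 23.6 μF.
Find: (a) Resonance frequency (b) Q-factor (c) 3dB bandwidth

Step 1 — Resonance condition Im(Z)=0 gives ω₀ = 1/√(LC).
Step 2 — ω₀ = 1/√(0.000868·2.36e-05) = 6987 rad/s.
Step 3 — f₀ = ω₀/(2π) = 1112 Hz.
Step 4 — Series Q: Q = ω₀L/R = 6987·0.000868/14.4 = 0.4212.
Step 5 — 3dB bandwidth: Δω = ω₀/Q = 1.659e+04 rad/s; BW = Δω/(2π) = 2640 Hz.

(a) f₀ = 1112 Hz  (b) Q = 0.4212  (c) BW = 2640 Hz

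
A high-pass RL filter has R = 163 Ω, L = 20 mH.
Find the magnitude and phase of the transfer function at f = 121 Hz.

Step 1 — Angular frequency: ω = 2π·121 = 760.3 rad/s.
Step 2 — Transfer function: H(jω) = jωL/(R + jωL).
Step 3 — Numerator jωL = j·15.21; denominator R + jωL = 163 + j15.21.
Step 4 — H = 0.008627 + j0.09248.
Step 5 — Magnitude: |H| = 0.09288 (-20.6 dB); phase: φ = 84.7°.

|H| = 0.09288 (-20.6 dB), φ = 84.7°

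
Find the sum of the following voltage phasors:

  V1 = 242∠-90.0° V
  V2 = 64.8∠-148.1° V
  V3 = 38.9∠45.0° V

Step 1 — Convert each phasor to rectangular form:
  V1 = 242·(cos(-90.0°) + j·sin(-90.0°)) = 0 - j242 V
  V2 = 64.8·(cos(-148.1°) + j·sin(-148.1°)) = -55.01 - j34.24 V
  V3 = 38.9·(cos(45.0°) + j·sin(45.0°)) = 27.51 + j27.51 V
Step 2 — Sum components: V_total = -27.51 - j248.7 V.
Step 3 — Convert to polar: |V_total| = 250.3 V, ∠V_total = -96.3°.

V_total = 250.3∠-96.3° V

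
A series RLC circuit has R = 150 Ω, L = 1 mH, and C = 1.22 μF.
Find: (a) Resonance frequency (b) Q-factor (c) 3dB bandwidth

Step 1 — Resonance condition Im(Z)=0 gives ω₀ = 1/√(LC).
Step 2 — ω₀ = 1/√(0.001·1.22e-06) = 2.863e+04 rad/s.
Step 3 — f₀ = ω₀/(2π) = 4557 Hz.
Step 4 — Series Q: Q = ω₀L/R = 2.863e+04·0.001/150 = 0.1909.
Step 5 — 3dB bandwidth: Δω = ω₀/Q = 1.5e+05 rad/s; BW = Δω/(2π) = 2.387e+04 Hz.

(a) f₀ = 4557 Hz  (b) Q = 0.1909  (c) BW = 2.387e+04 Hz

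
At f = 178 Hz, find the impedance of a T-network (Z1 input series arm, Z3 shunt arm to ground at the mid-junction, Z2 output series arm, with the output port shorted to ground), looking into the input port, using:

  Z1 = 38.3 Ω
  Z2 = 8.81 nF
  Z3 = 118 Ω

Step 1 — Angular frequency: ω = 2π·f = 2π·178 = 1118 rad/s.
Step 2 — Component impedances:
  Z1: Z = R = 38.3 Ω
  Z2: Z = 1/(jωC) = -j/(ω·C) = 0 - j1.015e+05 Ω
  Z3: Z = R = 118 Ω
Step 3 — With the output port shorted to ground, the output series arm Z2 runs from the junction to ground; the shunt arm Z3 also runs from the junction to ground. They appear in parallel: Z3 || Z2 = 118 - j0.1372 Ω.
Step 4 — Series with input arm Z1: Z_in = Z1 + (Z3 || Z2) = 156.3 - j0.1372 Ω = 156.3∠-0.1° Ω.

Z = 156.3 - j0.1372 Ω = 156.3∠-0.1° Ω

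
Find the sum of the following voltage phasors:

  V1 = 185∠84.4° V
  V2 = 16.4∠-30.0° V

Step 1 — Convert each phasor to rectangular form:
  V1 = 185·(cos(84.4°) + j·sin(84.4°)) = 18.05 + j184.1 V
  V2 = 16.4·(cos(-30.0°) + j·sin(-30.0°)) = 14.2 - j8.2 V
Step 2 — Sum components: V_total = 32.26 + j175.9 V.
Step 3 — Convert to polar: |V_total| = 178.8 V, ∠V_total = 79.6°.

V_total = 178.8∠79.6° V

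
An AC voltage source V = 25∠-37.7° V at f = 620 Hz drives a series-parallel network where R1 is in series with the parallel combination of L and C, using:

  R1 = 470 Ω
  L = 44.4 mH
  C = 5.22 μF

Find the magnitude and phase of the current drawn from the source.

Step 1 — Angular frequency: ω = 2π·f = 2π·620 = 3896 rad/s.
Step 2 — Component impedances:
  R1: Z = R = 470 Ω
  L: Z = jωL = j·3896·0.0444 = 0 + j173 Ω
  C: Z = 1/(jωC) = -j/(ω·C) = 0 - j49.18 Ω
Step 3 — Parallel branch: L || C = 1/(1/L + 1/C) = 0 - j68.71 Ω.
Step 4 — Series with R1: Z_total = R1 + (L || C) = 470 - j68.71 Ω = 475∠-8.3° Ω.
Step 5 — Source phasor: V = 25∠-37.7° V = 19.78 - j15.29 V.
Step 6 — Ohm's law: I = V / Z_total = (19.78 - j15.29) / (470 - j68.71) = 0.04586 - j0.02582 A.
Step 7 — Convert to polar: |I| = 0.05263 A, ∠I = -29.4°.

I = 0.05263∠-29.4° A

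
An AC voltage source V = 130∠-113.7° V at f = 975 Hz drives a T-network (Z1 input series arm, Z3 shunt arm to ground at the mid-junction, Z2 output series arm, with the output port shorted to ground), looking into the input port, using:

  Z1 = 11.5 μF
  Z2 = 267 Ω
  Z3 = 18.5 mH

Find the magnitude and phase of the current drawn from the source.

Step 1 — Angular frequency: ω = 2π·f = 2π·975 = 6126 rad/s.
Step 2 — Component impedances:
  Z1: Z = 1/(jωC) = -j/(ω·C) = 0 - j14.19 Ω
  Z2: Z = R = 267 Ω
  Z3: Z = jωL = j·6126·0.0185 = 0 + j113.3 Ω
Step 3 — With the output port shorted to ground, the output series arm Z2 runs from the junction to ground; the shunt arm Z3 also runs from the junction to ground. They appear in parallel: Z3 || Z2 = 40.76 + j96.03 Ω.
Step 4 — Series with input arm Z1: Z_in = Z1 + (Z3 || Z2) = 40.76 + j81.84 Ω = 91.43∠63.5° Ω.
Step 5 — Source phasor: V = 130∠-113.7° V = -52.25 - j119 V.
Step 6 — Ohm's law: I = V / Z_total = (-52.25 - j119) / (40.76 + j81.84) = -1.42 - j0.0689 A.
Step 7 — Convert to polar: |I| = 1.422 A, ∠I = -177.2°.

I = 1.422∠-177.2° A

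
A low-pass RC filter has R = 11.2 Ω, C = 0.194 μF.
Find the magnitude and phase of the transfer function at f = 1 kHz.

Step 1 — Angular frequency: ω = 2π·1000 = 6283 rad/s.
Step 2 — Transfer function: H(jω) = 1/(1 + jωRC).
Step 3 — Denominator: 1 + jωRC = 1 + j·6283·11.2·1.94e-07 = 1 + j0.01365.
Step 4 — H = 0.9998 - j0.01365.
Step 5 — Magnitude: |H| = 0.9999 (-0.0 dB); phase: φ = -0.8°.

|H| = 0.9999 (-0.0 dB), φ = -0.8°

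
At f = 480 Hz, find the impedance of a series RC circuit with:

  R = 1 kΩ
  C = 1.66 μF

Step 1 — Angular frequency: ω = 2π·f = 2π·480 = 3016 rad/s.
Step 2 — Component impedances:
  R: Z = R = 1000 Ω
  C: Z = 1/(jωC) = -j/(ω·C) = 0 - j199.7 Ω
Step 3 — Series combination: Z_total = R + C = 1000 - j199.7 Ω = 1020∠-11.3° Ω.

Z = 1000 - j199.7 Ω = 1020∠-11.3° Ω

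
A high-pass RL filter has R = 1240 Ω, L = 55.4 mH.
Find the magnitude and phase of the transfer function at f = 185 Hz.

Step 1 — Angular frequency: ω = 2π·185 = 1162 rad/s.
Step 2 — Transfer function: H(jω) = jωL/(R + jωL).
Step 3 — Numerator jωL = j·64.4; denominator R + jωL = 1240 + j64.4.
Step 4 — H = 0.00269 + j0.05179.
Step 5 — Magnitude: |H| = 0.05186 (-25.7 dB); phase: φ = 87.0°.

|H| = 0.05186 (-25.7 dB), φ = 87.0°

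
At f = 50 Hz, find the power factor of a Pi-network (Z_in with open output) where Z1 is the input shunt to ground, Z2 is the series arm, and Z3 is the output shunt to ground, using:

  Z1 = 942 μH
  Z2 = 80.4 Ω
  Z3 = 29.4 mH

Step 1 — Angular frequency: ω = 2π·f = 2π·50 = 314.2 rad/s.
Step 2 — Component impedances:
  Z1: Z = jωL = j·314.2·0.000942 = 0 + j0.2959 Ω
  Z2: Z = R = 80.4 Ω
  Z3: Z = jωL = j·314.2·0.0294 = 0 + j9.236 Ω
Step 3 — With open output, the series arm Z2 and the output shunt Z3 appear in series to ground: Z2 + Z3 = 80.4 + j9.236 Ω.
Step 4 — Parallel with input shunt Z1: Z_in = Z1 || (Z2 + Z3) = 0.001074 + j0.2958 Ω = 0.2958∠89.8° Ω.
Step 5 — Power factor: PF = cos(φ) = Re(Z)/|Z| = 0.001074/0.2958 = 0.003631.
Step 6 — Type: Im(Z) = 0.2958 ⇒ lagging (phase φ = 89.8°).

PF = 0.003631 (lagging, φ = 89.8°)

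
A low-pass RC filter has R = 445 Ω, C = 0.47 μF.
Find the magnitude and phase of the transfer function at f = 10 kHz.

Step 1 — Angular frequency: ω = 2π·1e+04 = 6.283e+04 rad/s.
Step 2 — Transfer function: H(jω) = 1/(1 + jωRC).
Step 3 — Denominator: 1 + jωRC = 1 + j·6.283e+04·445·4.7e-07 = 1 + j13.14.
Step 4 — H = 0.005757 - j0.07566.
Step 5 — Magnitude: |H| = 0.07588 (-22.4 dB); phase: φ = -85.6°.

|H| = 0.07588 (-22.4 dB), φ = -85.6°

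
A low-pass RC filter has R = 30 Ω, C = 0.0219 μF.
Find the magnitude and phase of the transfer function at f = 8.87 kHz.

Step 1 — Angular frequency: ω = 2π·8870 = 5.573e+04 rad/s.
Step 2 — Transfer function: H(jω) = 1/(1 + jωRC).
Step 3 — Denominator: 1 + jωRC = 1 + j·5.573e+04·30·2.19e-08 = 1 + j0.03662.
Step 4 — H = 0.9987 - j0.03657.
Step 5 — Magnitude: |H| = 0.9993 (-0.0 dB); phase: φ = -2.1°.

|H| = 0.9993 (-0.0 dB), φ = -2.1°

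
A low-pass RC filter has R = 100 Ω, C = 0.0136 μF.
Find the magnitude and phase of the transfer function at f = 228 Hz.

Step 1 — Angular frequency: ω = 2π·228 = 1433 rad/s.
Step 2 — Transfer function: H(jω) = 1/(1 + jωRC).
Step 3 — Denominator: 1 + jωRC = 1 + j·1433·100·1.36e-08 = 1 + j0.001948.
Step 4 — H = 1 - j0.001948.
Step 5 — Magnitude: |H| = 1 (-0.0 dB); phase: φ = -0.1°.

|H| = 1 (-0.0 dB), φ = -0.1°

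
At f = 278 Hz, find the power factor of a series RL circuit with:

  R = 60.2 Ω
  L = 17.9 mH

Step 1 — Angular frequency: ω = 2π·f = 2π·278 = 1747 rad/s.
Step 2 — Component impedances:
  R: Z = R = 60.2 Ω
  L: Z = jωL = j·1747·0.0179 = 0 + j31.27 Ω
Step 3 — Series combination: Z_total = R + L = 60.2 + j31.27 Ω = 67.84∠27.4° Ω.
Step 4 — Power factor: PF = cos(φ) = Re(Z)/|Z| = 60.2/67.84 = 0.8874.
Step 5 — Type: Im(Z) = 31.27 ⇒ lagging (phase φ = 27.4°).

PF = 0.8874 (lagging, φ = 27.4°)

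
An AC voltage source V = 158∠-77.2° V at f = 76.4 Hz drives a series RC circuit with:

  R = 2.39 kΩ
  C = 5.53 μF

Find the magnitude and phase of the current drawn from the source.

Step 1 — Angular frequency: ω = 2π·f = 2π·76.4 = 480 rad/s.
Step 2 — Component impedances:
  R: Z = R = 2390 Ω
  C: Z = 1/(jωC) = -j/(ω·C) = 0 - j376.7 Ω
Step 3 — Series combination: Z_total = R + C = 2390 - j376.7 Ω = 2420∠-9.0° Ω.
Step 4 — Source phasor: V = 158∠-77.2° V = 35 - j154.1 V.
Step 5 — Ohm's law: I = V / Z_total = (35 - j154.1) / (2390 - j376.7) = 0.02421 - j0.06065 A.
Step 6 — Convert to polar: |I| = 0.0653 A, ∠I = -68.2°.

I = 0.0653∠-68.2° A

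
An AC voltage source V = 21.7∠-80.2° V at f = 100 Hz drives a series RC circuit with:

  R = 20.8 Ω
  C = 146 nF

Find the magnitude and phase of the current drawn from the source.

Step 1 — Angular frequency: ω = 2π·f = 2π·100 = 628.3 rad/s.
Step 2 — Component impedances:
  R: Z = R = 20.8 Ω
  C: Z = 1/(jωC) = -j/(ω·C) = 0 - j1.09e+04 Ω
Step 3 — Series combination: Z_total = R + C = 20.8 - j1.09e+04 Ω = 1.09e+04∠-89.9° Ω.
Step 4 — Source phasor: V = 21.7∠-80.2° V = 3.694 - j21.38 V.
Step 5 — Ohm's law: I = V / Z_total = (3.694 - j21.38) / (20.8 - j1.09e+04) = 0.001962 + j0.0003351 A.
Step 6 — Convert to polar: |I| = 0.001991 A, ∠I = 9.7°.

I = 0.001991∠9.7° A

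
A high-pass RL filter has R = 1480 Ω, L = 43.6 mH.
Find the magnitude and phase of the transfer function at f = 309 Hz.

Step 1 — Angular frequency: ω = 2π·309 = 1942 rad/s.
Step 2 — Transfer function: H(jω) = jωL/(R + jωL).
Step 3 — Numerator jωL = j·84.65; denominator R + jωL = 1480 + j84.65.
Step 4 — H = 0.003261 + j0.05701.
Step 5 — Magnitude: |H| = 0.0571 (-24.9 dB); phase: φ = 86.7°.

|H| = 0.0571 (-24.9 dB), φ = 86.7°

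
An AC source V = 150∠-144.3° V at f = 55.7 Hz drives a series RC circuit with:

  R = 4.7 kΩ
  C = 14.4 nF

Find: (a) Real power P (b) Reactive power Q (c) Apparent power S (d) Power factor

Step 1 — Angular frequency: ω = 2π·f = 2π·55.7 = 350 rad/s.
Step 2 — Component impedances:
  R: Z = R = 4700 Ω
  C: Z = 1/(jωC) = -j/(ω·C) = 0 - j1.984e+05 Ω
Step 3 — Series combination: Z_total = R + C = 4700 - j1.984e+05 Ω = 1.985e+05∠-88.6° Ω.
Step 4 — Source phasor: V = 150∠-144.3° V = -121.8 - j87.53 V.
Step 5 — Current: I = V / Z = 0.0004263 - j0.000624 A = 0.0007557∠-55.7° A.
Step 6 — Complex power: S = V·I* = 0.002684 - j0.1133 VA.
Step 7 — Real power: P = Re(S) = 0.002684 W.
Step 8 — Reactive power: Q = Im(S) = -0.1133 VAR.
Step 9 — Apparent power: |S| = 0.1134 VA.
Step 10 — Power factor: PF = P/|S| = 0.02368 (leading).

(a) P = 0.002684 W  (b) Q = -0.1133 VAR  (c) S = 0.1134 VA  (d) PF = 0.02368 (leading)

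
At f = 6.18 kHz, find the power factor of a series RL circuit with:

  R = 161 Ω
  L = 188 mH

Step 1 — Angular frequency: ω = 2π·f = 2π·6180 = 3.883e+04 rad/s.
Step 2 — Component impedances:
  R: Z = R = 161 Ω
  L: Z = jωL = j·3.883e+04·0.188 = 0 + j7300 Ω
Step 3 — Series combination: Z_total = R + L = 161 + j7300 Ω = 7302∠88.7° Ω.
Step 4 — Power factor: PF = cos(φ) = Re(Z)/|Z| = 161/7302 = 0.02205.
Step 5 — Type: Im(Z) = 7300 ⇒ lagging (phase φ = 88.7°).

PF = 0.02205 (lagging, φ = 88.7°)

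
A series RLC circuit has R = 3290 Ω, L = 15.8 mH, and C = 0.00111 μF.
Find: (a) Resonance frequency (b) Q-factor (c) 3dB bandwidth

Step 1 — Resonance condition Im(Z)=0 gives ω₀ = 1/√(LC).
Step 2 — ω₀ = 1/√(0.0158·1.11e-09) = 2.388e+05 rad/s.
Step 3 — f₀ = ω₀/(2π) = 3.8e+04 Hz.
Step 4 — Series Q: Q = ω₀L/R = 2.388e+05·0.0158/3290 = 1.147.
Step 5 — 3dB bandwidth: Δω = ω₀/Q = 2.082e+05 rad/s; BW = Δω/(2π) = 3.314e+04 Hz.

(a) f₀ = 3.8e+04 Hz  (b) Q = 1.147  (c) BW = 3.314e+04 Hz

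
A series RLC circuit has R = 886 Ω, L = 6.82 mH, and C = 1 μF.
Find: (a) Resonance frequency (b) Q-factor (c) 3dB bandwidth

Step 1 — Resonance: ω₀ = 1/√(LC) = 1/√(0.00682·1e-06) = 1.211e+04 rad/s.
Step 2 — f₀ = ω₀/(2π) = 1927 Hz.
Step 3 — Series Q: Q = ω₀L/R = 1.211e+04·0.00682/886 = 0.09321.
Step 4 — Bandwidth: Δω = ω₀/Q = 1.299e+05 rad/s; BW = Δω/(2π) = 2.068e+04 Hz.

(a) f₀ = 1927 Hz  (b) Q = 0.09321  (c) BW = 2.068e+04 Hz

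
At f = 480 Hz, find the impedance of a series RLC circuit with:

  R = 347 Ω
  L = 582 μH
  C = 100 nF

Step 1 — Angular frequency: ω = 2π·f = 2π·480 = 3016 rad/s.
Step 2 — Component impedances:
  R: Z = R = 347 Ω
  L: Z = jωL = j·3016·0.000582 = 0 + j1.755 Ω
  C: Z = 1/(jωC) = -j/(ω·C) = 0 - j3316 Ω
Step 3 — Series combination: Z_total = R + L + C = 347 - j3314 Ω = 3332∠-84.0° Ω.

Z = 347 - j3314 Ω = 3332∠-84.0° Ω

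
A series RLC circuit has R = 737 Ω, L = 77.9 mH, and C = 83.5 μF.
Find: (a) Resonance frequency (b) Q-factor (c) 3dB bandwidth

Step 1 — Resonance: ω₀ = 1/√(LC) = 1/√(0.0779·8.35e-05) = 392.1 rad/s.
Step 2 — f₀ = ω₀/(2π) = 62.4 Hz.
Step 3 — Series Q: Q = ω₀L/R = 392.1·0.0779/737 = 0.04144.
Step 4 — Bandwidth: Δω = ω₀/Q = 9461 rad/s; BW = Δω/(2π) = 1506 Hz.

(a) f₀ = 62.4 Hz  (b) Q = 0.04144  (c) BW = 1506 Hz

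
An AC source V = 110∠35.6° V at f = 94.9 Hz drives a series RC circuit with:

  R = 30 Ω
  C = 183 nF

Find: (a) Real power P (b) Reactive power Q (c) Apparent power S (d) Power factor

Step 1 — Angular frequency: ω = 2π·f = 2π·94.9 = 596.3 rad/s.
Step 2 — Component impedances:
  R: Z = R = 30 Ω
  C: Z = 1/(jωC) = -j/(ω·C) = 0 - j9164 Ω
Step 3 — Series combination: Z_total = R + C = 30 - j9164 Ω = 9164∠-89.8° Ω.
Step 4 — Source phasor: V = 110∠35.6° V = 89.44 + j64.03 V.
Step 5 — Current: I = V / Z = -0.006955 + j0.009782 A = 0.012∠125.4° A.
Step 6 — Complex power: S = V·I* = 0.004322 - j1.32 VA.
Step 7 — Real power: P = Re(S) = 0.004322 W.
Step 8 — Reactive power: Q = Im(S) = -1.32 VAR.
Step 9 — Apparent power: |S| = 1.32 VA.
Step 10 — Power factor: PF = P/|S| = 0.003274 (leading).

(a) P = 0.004322 W  (b) Q = -1.32 VAR  (c) S = 1.32 VA  (d) PF = 0.003274 (leading)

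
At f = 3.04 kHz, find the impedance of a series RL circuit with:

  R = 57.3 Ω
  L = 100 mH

Step 1 — Angular frequency: ω = 2π·f = 2π·3040 = 1.91e+04 rad/s.
Step 2 — Component impedances:
  R: Z = R = 57.3 Ω
  L: Z = jωL = j·1.91e+04·0.1 = 0 + j1910 Ω
Step 3 — Series combination: Z_total = R + L = 57.3 + j1910 Ω = 1911∠88.3° Ω.

Z = 57.3 + j1910 Ω = 1911∠88.3° Ω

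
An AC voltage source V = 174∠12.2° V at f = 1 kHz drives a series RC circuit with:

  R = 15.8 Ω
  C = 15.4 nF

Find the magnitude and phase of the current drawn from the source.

Step 1 — Angular frequency: ω = 2π·f = 2π·1000 = 6283 rad/s.
Step 2 — Component impedances:
  R: Z = R = 15.8 Ω
  C: Z = 1/(jωC) = -j/(ω·C) = 0 - j1.033e+04 Ω
Step 3 — Series combination: Z_total = R + C = 15.8 - j1.033e+04 Ω = 1.033e+04∠-89.9° Ω.
Step 4 — Source phasor: V = 174∠12.2° V = 170.1 + j36.77 V.
Step 5 — Ohm's law: I = V / Z_total = (170.1 + j36.77) / (15.8 - j1.033e+04) = -0.003533 + j0.01646 A.
Step 6 — Convert to polar: |I| = 0.01684 A, ∠I = 102.1°.

I = 0.01684∠102.1° A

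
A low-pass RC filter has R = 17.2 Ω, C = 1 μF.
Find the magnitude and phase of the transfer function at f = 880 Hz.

Step 1 — Angular frequency: ω = 2π·880 = 5529 rad/s.
Step 2 — Transfer function: H(jω) = 1/(1 + jωRC).
Step 3 — Denominator: 1 + jωRC = 1 + j·5529·17.2·1e-06 = 1 + j0.0951.
Step 4 — H = 0.991 - j0.09425.
Step 5 — Magnitude: |H| = 0.9955 (-0.0 dB); phase: φ = -5.4°.

|H| = 0.9955 (-0.0 dB), φ = -5.4°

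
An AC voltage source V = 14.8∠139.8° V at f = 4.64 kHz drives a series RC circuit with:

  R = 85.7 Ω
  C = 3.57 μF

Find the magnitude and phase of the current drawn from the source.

Step 1 — Angular frequency: ω = 2π·f = 2π·4640 = 2.915e+04 rad/s.
Step 2 — Component impedances:
  R: Z = R = 85.7 Ω
  C: Z = 1/(jωC) = -j/(ω·C) = 0 - j9.608 Ω
Step 3 — Series combination: Z_total = R + C = 85.7 - j9.608 Ω = 86.24∠-6.4° Ω.
Step 4 — Source phasor: V = 14.8∠139.8° V = -11.3 + j9.553 V.
Step 5 — Ohm's law: I = V / Z_total = (-11.3 + j9.553) / (85.7 - j9.608) = -0.1426 + j0.09548 A.
Step 6 — Convert to polar: |I| = 0.1716 A, ∠I = 146.2°.

I = 0.1716∠146.2° A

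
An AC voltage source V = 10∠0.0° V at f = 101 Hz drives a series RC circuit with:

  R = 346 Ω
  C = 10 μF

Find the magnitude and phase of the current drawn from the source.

Step 1 — Angular frequency: ω = 2π·f = 2π·101 = 634.6 rad/s.
Step 2 — Component impedances:
  R: Z = R = 346 Ω
  C: Z = 1/(jωC) = -j/(ω·C) = 0 - j157.6 Ω
Step 3 — Series combination: Z_total = R + C = 346 - j157.6 Ω = 380.2∠-24.5° Ω.
Step 4 — Source phasor: V = 10∠0.0° V = 10 V.
Step 5 — Ohm's law: I = V / Z_total = (10) / (346 - j157.6) = 0.02394 + j0.0109 A.
Step 6 — Convert to polar: |I| = 0.0263 A, ∠I = 24.5°.

I = 0.0263∠24.5° A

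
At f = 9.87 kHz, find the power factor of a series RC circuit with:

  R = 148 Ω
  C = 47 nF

Step 1 — Angular frequency: ω = 2π·f = 2π·9870 = 6.202e+04 rad/s.
Step 2 — Component impedances:
  R: Z = R = 148 Ω
  C: Z = 1/(jωC) = -j/(ω·C) = 0 - j343.1 Ω
Step 3 — Series combination: Z_total = R + C = 148 - j343.1 Ω = 373.6∠-66.7° Ω.
Step 4 — Power factor: PF = cos(φ) = Re(Z)/|Z| = 148/373.6 = 0.3961.
Step 5 — Type: Im(Z) = -343.1 ⇒ leading (phase φ = -66.7°).

PF = 0.3961 (leading, φ = -66.7°)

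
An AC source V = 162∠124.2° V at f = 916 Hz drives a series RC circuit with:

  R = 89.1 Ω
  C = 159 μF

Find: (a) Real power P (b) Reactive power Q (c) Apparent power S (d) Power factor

Step 1 — Angular frequency: ω = 2π·f = 2π·916 = 5755 rad/s.
Step 2 — Component impedances:
  R: Z = R = 89.1 Ω
  C: Z = 1/(jωC) = -j/(ω·C) = 0 - j1.093 Ω
Step 3 — Series combination: Z_total = R + C = 89.1 - j1.093 Ω = 89.11∠-0.7° Ω.
Step 4 — Source phasor: V = 162∠124.2° V = -91.06 + j134 V.
Step 5 — Current: I = V / Z = -1.04 + j1.491 A = 1.818∠124.9° A.
Step 6 — Complex power: S = V·I* = 294.5 - j3.612 VA.
Step 7 — Real power: P = Re(S) = 294.5 W.
Step 8 — Reactive power: Q = Im(S) = -3.612 VAR.
Step 9 — Apparent power: |S| = 294.5 VA.
Step 10 — Power factor: PF = P/|S| = 0.9999 (leading).

(a) P = 294.5 W  (b) Q = -3.612 VAR  (c) S = 294.5 VA  (d) PF = 0.9999 (leading)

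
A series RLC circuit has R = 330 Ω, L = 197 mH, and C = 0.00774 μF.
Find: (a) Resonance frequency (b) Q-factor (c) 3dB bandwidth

Step 1 — Resonance condition Im(Z)=0 gives ω₀ = 1/√(LC).
Step 2 — ω₀ = 1/√(0.197·7.74e-09) = 2.561e+04 rad/s.
Step 3 — f₀ = ω₀/(2π) = 4076 Hz.
Step 4 — Series Q: Q = ω₀L/R = 2.561e+04·0.197/330 = 15.29.
Step 5 — 3dB bandwidth: Δω = ω₀/Q = 1675 rad/s; BW = Δω/(2π) = 266.6 Hz.

(a) f₀ = 4076 Hz  (b) Q = 15.29  (c) BW = 266.6 Hz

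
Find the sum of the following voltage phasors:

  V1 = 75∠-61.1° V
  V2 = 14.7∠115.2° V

Step 1 — Convert each phasor to rectangular form:
  V1 = 75·(cos(-61.1°) + j·sin(-61.1°)) = 36.25 - j65.66 V
  V2 = 14.7·(cos(115.2°) + j·sin(115.2°)) = -6.259 + j13.3 V
Step 2 — Sum components: V_total = 29.99 - j52.36 V.
Step 3 — Convert to polar: |V_total| = 60.34 V, ∠V_total = -60.2°.

V_total = 60.34∠-60.2° V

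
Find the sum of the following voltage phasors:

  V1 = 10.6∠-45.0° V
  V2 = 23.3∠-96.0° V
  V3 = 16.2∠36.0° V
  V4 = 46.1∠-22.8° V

Step 1 — Convert each phasor to rectangular form:
  V1 = 10.6·(cos(-45.0°) + j·sin(-45.0°)) = 7.495 - j7.495 V
  V2 = 23.3·(cos(-96.0°) + j·sin(-96.0°)) = -2.436 - j23.17 V
  V3 = 16.2·(cos(36.0°) + j·sin(36.0°)) = 13.11 + j9.522 V
  V4 = 46.1·(cos(-22.8°) + j·sin(-22.8°)) = 42.5 - j17.86 V
Step 2 — Sum components: V_total = 60.66 - j39.01 V.
Step 3 — Convert to polar: |V_total| = 72.12 V, ∠V_total = -32.7°.

V_total = 72.12∠-32.7° V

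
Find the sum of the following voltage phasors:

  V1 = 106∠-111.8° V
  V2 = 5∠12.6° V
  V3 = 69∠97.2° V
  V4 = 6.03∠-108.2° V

Step 1 — Convert each phasor to rectangular form:
  V1 = 106·(cos(-111.8°) + j·sin(-111.8°)) = -39.36 - j98.42 V
  V2 = 5·(cos(12.6°) + j·sin(12.6°)) = 4.88 + j1.091 V
  V3 = 69·(cos(97.2°) + j·sin(97.2°)) = -8.648 + j68.46 V
  V4 = 6.03·(cos(-108.2°) + j·sin(-108.2°)) = -1.883 - j5.728 V
Step 2 — Sum components: V_total = -45.02 - j34.6 V.
Step 3 — Convert to polar: |V_total| = 56.78 V, ∠V_total = -142.5°.

V_total = 56.78∠-142.5° V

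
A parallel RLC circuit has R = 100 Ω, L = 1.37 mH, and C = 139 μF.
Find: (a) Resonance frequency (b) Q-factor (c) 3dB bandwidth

Step 1 — Resonance: ω₀ = 1/√(LC) = 1/√(0.00137·0.000139) = 2292 rad/s.
Step 2 — f₀ = ω₀/(2π) = 364.7 Hz.
Step 3 — Parallel Q: Q = R/(ω₀L) = 100/(2292·0.00137) = 31.85.
Step 4 — Bandwidth: Δω = ω₀/Q = 71.94 rad/s; BW = Δω/(2π) = 11.45 Hz.

(a) f₀ = 364.7 Hz  (b) Q = 31.85  (c) BW = 11.45 Hz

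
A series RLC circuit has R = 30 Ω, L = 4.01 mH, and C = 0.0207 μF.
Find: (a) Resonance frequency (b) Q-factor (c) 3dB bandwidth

Step 1 — Resonance condition Im(Z)=0 gives ω₀ = 1/√(LC).
Step 2 — ω₀ = 1/√(0.00401·2.07e-08) = 1.098e+05 rad/s.
Step 3 — f₀ = ω₀/(2π) = 1.747e+04 Hz.
Step 4 — Series Q: Q = ω₀L/R = 1.098e+05·0.00401/30 = 14.67.
Step 5 — 3dB bandwidth: Δω = ω₀/Q = 7481 rad/s; BW = Δω/(2π) = 1191 Hz.

(a) f₀ = 1.747e+04 Hz  (b) Q = 14.67  (c) BW = 1191 Hz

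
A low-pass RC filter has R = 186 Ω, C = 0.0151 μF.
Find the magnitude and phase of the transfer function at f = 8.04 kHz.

Step 1 — Angular frequency: ω = 2π·8040 = 5.052e+04 rad/s.
Step 2 — Transfer function: H(jω) = 1/(1 + jωRC).
Step 3 — Denominator: 1 + jωRC = 1 + j·5.052e+04·186·1.51e-08 = 1 + j0.1419.
Step 4 — H = 0.9803 - j0.1391.
Step 5 — Magnitude: |H| = 0.9901 (-0.1 dB); phase: φ = -8.1°.

|H| = 0.9901 (-0.1 dB), φ = -8.1°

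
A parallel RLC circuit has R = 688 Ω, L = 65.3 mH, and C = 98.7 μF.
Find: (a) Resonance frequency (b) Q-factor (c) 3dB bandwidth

Step 1 — Resonance: ω₀ = 1/√(LC) = 1/√(0.0653·9.87e-05) = 393.9 rad/s.
Step 2 — f₀ = ω₀/(2π) = 62.69 Hz.
Step 3 — Parallel Q: Q = R/(ω₀L) = 688/(393.9·0.0653) = 26.75.
Step 4 — Bandwidth: Δω = ω₀/Q = 14.73 rad/s; BW = Δω/(2π) = 2.344 Hz.

(a) f₀ = 62.69 Hz  (b) Q = 26.75  (c) BW = 2.344 Hz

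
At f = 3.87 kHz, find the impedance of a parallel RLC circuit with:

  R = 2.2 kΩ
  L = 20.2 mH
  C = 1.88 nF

Step 1 — Angular frequency: ω = 2π·f = 2π·3870 = 2.432e+04 rad/s.
Step 2 — Component impedances:
  R: Z = R = 2200 Ω
  L: Z = jωL = j·2.432e+04·0.0202 = 0 + j491.2 Ω
  C: Z = 1/(jωC) = -j/(ω·C) = 0 - j2.188e+04 Ω
Step 3 — Parallel combination: 1/Z_total = 1/R + 1/L + 1/C; Z_total = 109.1 + j477.6 Ω = 489.9∠77.1° Ω.

Z = 109.1 + j477.6 Ω = 489.9∠77.1° Ω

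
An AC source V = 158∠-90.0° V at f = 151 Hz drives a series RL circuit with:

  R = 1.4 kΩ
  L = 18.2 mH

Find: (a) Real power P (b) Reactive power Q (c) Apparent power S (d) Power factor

Step 1 — Angular frequency: ω = 2π·f = 2π·151 = 948.8 rad/s.
Step 2 — Component impedances:
  R: Z = R = 1400 Ω
  L: Z = jωL = j·948.8·0.0182 = 0 + j17.27 Ω
Step 3 — Series combination: Z_total = R + L = 1400 + j17.27 Ω = 1400∠0.7° Ω.
Step 4 — Source phasor: V = 158∠-90.0° V = 0 - j158 V.
Step 5 — Current: I = V / Z = -0.001392 - j0.1128 A = 0.1128∠-90.7° A.
Step 6 — Complex power: S = V·I* = 17.83 + j0.2199 VA.
Step 7 — Real power: P = Re(S) = 17.83 W.
Step 8 — Reactive power: Q = Im(S) = 0.2199 VAR.
Step 9 — Apparent power: |S| = 17.83 VA.
Step 10 — Power factor: PF = P/|S| = 0.9999 (lagging).

(a) P = 17.83 W  (b) Q = 0.2199 VAR  (c) S = 17.83 VA  (d) PF = 0.9999 (lagging)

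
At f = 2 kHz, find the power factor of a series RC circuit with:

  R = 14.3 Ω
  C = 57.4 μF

Step 1 — Angular frequency: ω = 2π·f = 2π·2000 = 1.257e+04 rad/s.
Step 2 — Component impedances:
  R: Z = R = 14.3 Ω
  C: Z = 1/(jωC) = -j/(ω·C) = 0 - j1.386 Ω
Step 3 — Series combination: Z_total = R + C = 14.3 - j1.386 Ω = 14.37∠-5.5° Ω.
Step 4 — Power factor: PF = cos(φ) = Re(Z)/|Z| = 14.3/14.367 = 0.9953.
Step 5 — Type: Im(Z) = -1.386 ⇒ leading (phase φ = -5.5°).

PF = 0.9953 (leading, φ = -5.5°)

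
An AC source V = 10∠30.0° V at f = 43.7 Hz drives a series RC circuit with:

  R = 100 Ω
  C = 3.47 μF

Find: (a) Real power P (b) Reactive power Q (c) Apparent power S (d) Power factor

Step 1 — Angular frequency: ω = 2π·f = 2π·43.7 = 274.6 rad/s.
Step 2 — Component impedances:
  R: Z = R = 100 Ω
  C: Z = 1/(jωC) = -j/(ω·C) = 0 - j1050 Ω
Step 3 — Series combination: Z_total = R + C = 100 - j1050 Ω = 1054∠-84.6° Ω.
Step 4 — Source phasor: V = 10∠30.0° V = 8.66 + j5 V.
Step 5 — Current: I = V / Z = -0.003942 + j0.008627 A = 0.009485∠114.6° A.
Step 6 — Complex power: S = V·I* = 0.008996 - j0.09442 VA.
Step 7 — Real power: P = Re(S) = 0.008996 W.
Step 8 — Reactive power: Q = Im(S) = -0.09442 VAR.
Step 9 — Apparent power: |S| = 0.09485 VA.
Step 10 — Power factor: PF = P/|S| = 0.09485 (leading).

(a) P = 0.008996 W  (b) Q = -0.09442 VAR  (c) S = 0.09485 VA  (d) PF = 0.09485 (leading)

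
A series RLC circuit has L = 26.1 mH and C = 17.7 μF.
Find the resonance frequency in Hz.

Step 1 — Resonance condition Im(Z)=0 gives ω₀ = 1/√(LC).
Step 2 — ω₀ = 1/√(0.0261·1.77e-05) = 1471 rad/s.
Step 3 — f₀ = ω₀/(2π) = 234.2 Hz.

f₀ = 234.2 Hz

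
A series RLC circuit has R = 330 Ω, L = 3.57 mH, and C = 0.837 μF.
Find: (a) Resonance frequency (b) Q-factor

Step 1 — Resonance condition Im(Z)=0 gives ω₀ = 1/√(LC).
Step 2 — ω₀ = 1/√(0.00357·8.37e-07) = 1.829e+04 rad/s.
Step 3 — f₀ = ω₀/(2π) = 2912 Hz.
Step 4 — Series Q: Q = ω₀L/R = 1.829e+04·0.00357/330 = 0.1979.

(a) f₀ = 2912 Hz  (b) Q = 0.1979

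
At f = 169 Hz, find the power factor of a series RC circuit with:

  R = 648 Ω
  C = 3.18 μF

Step 1 — Angular frequency: ω = 2π·f = 2π·169 = 1062 rad/s.
Step 2 — Component impedances:
  R: Z = R = 648 Ω
  C: Z = 1/(jωC) = -j/(ω·C) = 0 - j296.1 Ω
Step 3 — Series combination: Z_total = R + C = 648 - j296.1 Ω = 712.5∠-24.6° Ω.
Step 4 — Power factor: PF = cos(φ) = Re(Z)/|Z| = 648/712.5 = 0.9095.
Step 5 — Type: Im(Z) = -296.1 ⇒ leading (phase φ = -24.6°).

PF = 0.9095 (leading, φ = -24.6°)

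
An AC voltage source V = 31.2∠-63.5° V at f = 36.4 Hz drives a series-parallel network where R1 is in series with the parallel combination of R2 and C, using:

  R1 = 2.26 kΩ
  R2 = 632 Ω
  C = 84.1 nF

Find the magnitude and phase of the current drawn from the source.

Step 1 — Angular frequency: ω = 2π·f = 2π·36.4 = 228.7 rad/s.
Step 2 — Component impedances:
  R1: Z = R = 2260 Ω
  R2: Z = R = 632 Ω
  C: Z = 1/(jωC) = -j/(ω·C) = 0 - j5.199e+04 Ω
Step 3 — Parallel branch: R2 || C = 1/(1/R2 + 1/C) = 631.9 - j7.682 Ω.
Step 4 — Series with R1: Z_total = R1 + (R2 || C) = 2892 - j7.682 Ω = 2892∠-0.2° Ω.
Step 5 — Source phasor: V = 31.2∠-63.5° V = 13.92 - j27.92 V.
Step 6 — Ohm's law: I = V / Z_total = (13.92 - j27.92) / (2892 - j7.682) = 0.00484 - j0.009642 A.
Step 7 — Convert to polar: |I| = 0.01079 A, ∠I = -63.3°.

I = 0.01079∠-63.3° A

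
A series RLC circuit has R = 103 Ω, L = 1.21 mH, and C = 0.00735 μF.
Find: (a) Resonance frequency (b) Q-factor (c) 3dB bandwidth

Step 1 — Resonance: ω₀ = 1/√(LC) = 1/√(0.00121·7.35e-09) = 3.353e+05 rad/s.
Step 2 — f₀ = ω₀/(2π) = 5.337e+04 Hz.
Step 3 — Series Q: Q = ω₀L/R = 3.353e+05·0.00121/103 = 3.939.
Step 4 — Bandwidth: Δω = ω₀/Q = 8.512e+04 rad/s; BW = Δω/(2π) = 1.355e+04 Hz.

(a) f₀ = 5.337e+04 Hz  (b) Q = 3.939  (c) BW = 1.355e+04 Hz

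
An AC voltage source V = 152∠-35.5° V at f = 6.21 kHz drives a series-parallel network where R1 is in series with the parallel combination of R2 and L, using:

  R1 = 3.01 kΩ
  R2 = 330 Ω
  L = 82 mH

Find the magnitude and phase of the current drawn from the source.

Step 1 — Angular frequency: ω = 2π·f = 2π·6210 = 3.902e+04 rad/s.
Step 2 — Component impedances:
  R1: Z = R = 3010 Ω
  R2: Z = R = 330 Ω
  L: Z = jωL = j·3.902e+04·0.082 = 0 + j3200 Ω
Step 3 — Parallel branch: R2 || L = 1/(1/R2 + 1/L) = 326.5 + j33.68 Ω.
Step 4 — Series with R1: Z_total = R1 + (R2 || L) = 3337 + j33.68 Ω = 3337∠0.6° Ω.
Step 5 — Source phasor: V = 152∠-35.5° V = 123.7 - j88.27 V.
Step 6 — Ohm's law: I = V / Z_total = (123.7 - j88.27) / (3337 + j33.68) = 0.03682 - j0.02683 A.
Step 7 — Convert to polar: |I| = 0.04555 A, ∠I = -36.1°.

I = 0.04555∠-36.1° A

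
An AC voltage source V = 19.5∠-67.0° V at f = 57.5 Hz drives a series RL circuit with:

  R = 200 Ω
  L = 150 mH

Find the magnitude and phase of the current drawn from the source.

Step 1 — Angular frequency: ω = 2π·f = 2π·57.5 = 361.3 rad/s.
Step 2 — Component impedances:
  R: Z = R = 200 Ω
  L: Z = jωL = j·361.3·0.15 = 0 + j54.19 Ω
Step 3 — Series combination: Z_total = R + L = 200 + j54.19 Ω = 207.2∠15.2° Ω.
Step 4 — Source phasor: V = 19.5∠-67.0° V = 7.619 - j17.95 V.
Step 5 — Ohm's law: I = V / Z_total = (7.619 - j17.95) / (200 + j54.19) = 0.01284 - j0.09323 A.
Step 6 — Convert to polar: |I| = 0.09411 A, ∠I = -82.2°.

I = 0.09411∠-82.2° A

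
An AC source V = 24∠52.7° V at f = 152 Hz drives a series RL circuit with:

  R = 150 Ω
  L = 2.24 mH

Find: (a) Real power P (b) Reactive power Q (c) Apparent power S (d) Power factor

Step 1 — Angular frequency: ω = 2π·f = 2π·152 = 955 rad/s.
Step 2 — Component impedances:
  R: Z = R = 150 Ω
  L: Z = jωL = j·955·0.00224 = 0 + j2.139 Ω
Step 3 — Series combination: Z_total = R + L = 150 + j2.139 Ω = 150∠0.8° Ω.
Step 4 — Source phasor: V = 24∠52.7° V = 14.54 + j19.09 V.
Step 5 — Current: I = V / Z = 0.09875 + j0.1259 A = 0.16∠51.9° A.
Step 6 — Complex power: S = V·I* = 3.839 + j0.05475 VA.
Step 7 — Real power: P = Re(S) = 3.839 W.
Step 8 — Reactive power: Q = Im(S) = 0.05475 VAR.
Step 9 — Apparent power: |S| = 3.84 VA.
Step 10 — Power factor: PF = P/|S| = 0.9999 (lagging).

(a) P = 3.839 W  (b) Q = 0.05475 VAR  (c) S = 3.84 VA  (d) PF = 0.9999 (lagging)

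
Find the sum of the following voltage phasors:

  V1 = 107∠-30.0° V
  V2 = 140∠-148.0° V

Step 1 — Convert each phasor to rectangular form:
  V1 = 107·(cos(-30.0°) + j·sin(-30.0°)) = 92.66 - j53.5 V
  V2 = 140·(cos(-148.0°) + j·sin(-148.0°)) = -118.7 - j74.19 V
Step 2 — Sum components: V_total = -26.06 - j127.7 V.
Step 3 — Convert to polar: |V_total| = 130.3 V, ∠V_total = -101.5°.

V_total = 130.3∠-101.5° V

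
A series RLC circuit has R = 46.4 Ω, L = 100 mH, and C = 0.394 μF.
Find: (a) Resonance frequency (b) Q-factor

Step 1 — Resonance condition Im(Z)=0 gives ω₀ = 1/√(LC).
Step 2 — ω₀ = 1/√(0.1·3.94e-07) = 5038 rad/s.
Step 3 — f₀ = ω₀/(2π) = 801.8 Hz.
Step 4 — Series Q: Q = ω₀L/R = 5038·0.1/46.4 = 10.86.

(a) f₀ = 801.8 Hz  (b) Q = 10.86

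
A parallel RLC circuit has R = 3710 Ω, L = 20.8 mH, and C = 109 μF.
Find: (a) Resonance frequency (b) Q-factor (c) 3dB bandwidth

Step 1 — Resonance: ω₀ = 1/√(LC) = 1/√(0.0208·0.000109) = 664.1 rad/s.
Step 2 — f₀ = ω₀/(2π) = 105.7 Hz.
Step 3 — Parallel Q: Q = R/(ω₀L) = 3710/(664.1·0.0208) = 268.6.
Step 4 — Bandwidth: Δω = ω₀/Q = 2.473 rad/s; BW = Δω/(2π) = 0.3936 Hz.

(a) f₀ = 105.7 Hz  (b) Q = 268.6  (c) BW = 0.3936 Hz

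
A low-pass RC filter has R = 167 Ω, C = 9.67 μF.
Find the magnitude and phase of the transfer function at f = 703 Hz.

Step 1 — Angular frequency: ω = 2π·703 = 4417 rad/s.
Step 2 — Transfer function: H(jω) = 1/(1 + jωRC).
Step 3 — Denominator: 1 + jωRC = 1 + j·4417·167·9.67e-06 = 1 + j7.133.
Step 4 — H = 0.01927 - j0.1375.
Step 5 — Magnitude: |H| = 0.1388 (-17.2 dB); phase: φ = -82.0°.

|H| = 0.1388 (-17.2 dB), φ = -82.0°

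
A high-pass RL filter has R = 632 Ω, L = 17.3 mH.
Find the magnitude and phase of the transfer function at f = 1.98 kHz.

Step 1 — Angular frequency: ω = 2π·1980 = 1.244e+04 rad/s.
Step 2 — Transfer function: H(jω) = jωL/(R + jωL).
Step 3 — Numerator jωL = j·215.2; denominator R + jωL = 632 + j215.2.
Step 4 — H = 0.1039 + j0.3052.
Step 5 — Magnitude: |H| = 0.3224 (-9.8 dB); phase: φ = 71.2°.

|H| = 0.3224 (-9.8 dB), φ = 71.2°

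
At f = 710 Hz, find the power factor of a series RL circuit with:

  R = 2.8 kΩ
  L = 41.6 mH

Step 1 — Angular frequency: ω = 2π·f = 2π·710 = 4461 rad/s.
Step 2 — Component impedances:
  R: Z = R = 2800 Ω
  L: Z = jωL = j·4461·0.0416 = 0 + j185.6 Ω
Step 3 — Series combination: Z_total = R + L = 2800 + j185.6 Ω = 2806∠3.8° Ω.
Step 4 — Power factor: PF = cos(φ) = Re(Z)/|Z| = 2800/2806.1 = 0.9978.
Step 5 — Type: Im(Z) = 185.6 ⇒ lagging (phase φ = 3.8°).

PF = 0.9978 (lagging, φ = 3.8°)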